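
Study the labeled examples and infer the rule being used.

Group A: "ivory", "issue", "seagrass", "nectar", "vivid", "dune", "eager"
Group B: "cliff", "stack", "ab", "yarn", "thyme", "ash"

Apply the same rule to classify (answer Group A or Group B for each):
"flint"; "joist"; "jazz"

Group B, Group A, Group B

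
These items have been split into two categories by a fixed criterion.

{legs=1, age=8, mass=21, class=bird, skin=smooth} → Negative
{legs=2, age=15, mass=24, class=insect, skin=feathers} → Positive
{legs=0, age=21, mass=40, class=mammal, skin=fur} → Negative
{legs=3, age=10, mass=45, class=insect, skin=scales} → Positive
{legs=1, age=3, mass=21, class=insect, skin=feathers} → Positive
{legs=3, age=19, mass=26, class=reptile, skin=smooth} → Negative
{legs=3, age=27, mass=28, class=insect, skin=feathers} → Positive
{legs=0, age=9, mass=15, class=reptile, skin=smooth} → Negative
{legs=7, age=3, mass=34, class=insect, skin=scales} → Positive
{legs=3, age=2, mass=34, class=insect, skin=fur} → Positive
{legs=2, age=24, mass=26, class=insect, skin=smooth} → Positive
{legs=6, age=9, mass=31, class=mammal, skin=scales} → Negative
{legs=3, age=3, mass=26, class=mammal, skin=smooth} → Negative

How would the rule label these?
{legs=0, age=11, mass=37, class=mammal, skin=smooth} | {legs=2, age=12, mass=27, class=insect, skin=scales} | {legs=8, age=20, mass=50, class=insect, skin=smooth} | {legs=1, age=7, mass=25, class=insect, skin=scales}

The common property of the 'Positive' items is: class is insect. No 'Negative' item has it.
{legs=0, age=11, mass=37, class=mammal, skin=smooth} — class is mammal, hence Negative. {legs=2, age=12, mass=27, class=insect, skin=scales} — class is insect, hence Positive. {legs=8, age=20, mass=50, class=insect, skin=smooth} — class is insect, hence Positive. {legs=1, age=7, mass=25, class=insect, skin=scales} — class is insect, hence Positive.

Negative, Positive, Positive, Positive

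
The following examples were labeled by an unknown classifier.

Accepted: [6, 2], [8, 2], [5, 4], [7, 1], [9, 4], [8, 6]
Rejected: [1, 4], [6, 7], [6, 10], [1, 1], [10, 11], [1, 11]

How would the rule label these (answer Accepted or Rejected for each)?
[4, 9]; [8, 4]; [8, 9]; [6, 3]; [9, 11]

Rejected, Accepted, Rejected, Accepted, Rejected

The distinguishing property — first > second — holds for all the 'Accepted' cases and none of the 'Rejected' cases.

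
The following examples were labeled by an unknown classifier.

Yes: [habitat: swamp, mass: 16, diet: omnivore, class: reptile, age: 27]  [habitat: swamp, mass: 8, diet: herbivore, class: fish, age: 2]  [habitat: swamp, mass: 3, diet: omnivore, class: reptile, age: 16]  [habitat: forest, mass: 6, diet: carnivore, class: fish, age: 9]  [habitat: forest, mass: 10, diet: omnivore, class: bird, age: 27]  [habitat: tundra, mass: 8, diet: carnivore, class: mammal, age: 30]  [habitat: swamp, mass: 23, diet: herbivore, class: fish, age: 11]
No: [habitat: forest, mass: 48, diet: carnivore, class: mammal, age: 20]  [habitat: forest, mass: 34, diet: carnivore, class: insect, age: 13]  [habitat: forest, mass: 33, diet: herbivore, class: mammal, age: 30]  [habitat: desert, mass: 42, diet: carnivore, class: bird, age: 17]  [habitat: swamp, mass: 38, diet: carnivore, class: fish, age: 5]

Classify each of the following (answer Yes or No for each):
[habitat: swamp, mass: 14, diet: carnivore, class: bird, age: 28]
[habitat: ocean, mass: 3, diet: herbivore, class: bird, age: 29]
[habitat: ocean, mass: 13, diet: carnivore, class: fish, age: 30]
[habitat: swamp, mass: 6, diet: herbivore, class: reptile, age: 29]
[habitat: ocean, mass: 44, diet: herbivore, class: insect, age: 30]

Yes, Yes, Yes, Yes, No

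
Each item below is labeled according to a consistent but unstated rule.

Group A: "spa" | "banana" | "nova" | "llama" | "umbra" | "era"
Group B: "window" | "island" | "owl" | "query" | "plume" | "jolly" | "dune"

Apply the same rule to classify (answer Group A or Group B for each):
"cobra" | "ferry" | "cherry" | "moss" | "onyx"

Group A, Group B, Group B, Group B, Group B

'Group A' ⟺ ends with 'a'.
"cobra" → ends with 'a' → Group A.
"ferry" → ends with 'y' → Group B.
"cherry" → ends with 'y' → Group B.
"moss" → ends with 's' → Group B.
"onyx" → ends with 'x' → Group B.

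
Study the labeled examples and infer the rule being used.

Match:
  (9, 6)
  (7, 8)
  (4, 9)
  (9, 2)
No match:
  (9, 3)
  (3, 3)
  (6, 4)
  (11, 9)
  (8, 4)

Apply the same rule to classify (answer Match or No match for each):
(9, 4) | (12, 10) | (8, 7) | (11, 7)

One predicate separates the groups cleanly: sum is odd.
Match: (9, 4), since 9+4 = 13.
No match: (12, 10), since 12+10 = 22.
Match: (8, 7), since 8+7 = 15.
No match: (11, 7), since 11+7 = 18.

Match, No match, Match, No match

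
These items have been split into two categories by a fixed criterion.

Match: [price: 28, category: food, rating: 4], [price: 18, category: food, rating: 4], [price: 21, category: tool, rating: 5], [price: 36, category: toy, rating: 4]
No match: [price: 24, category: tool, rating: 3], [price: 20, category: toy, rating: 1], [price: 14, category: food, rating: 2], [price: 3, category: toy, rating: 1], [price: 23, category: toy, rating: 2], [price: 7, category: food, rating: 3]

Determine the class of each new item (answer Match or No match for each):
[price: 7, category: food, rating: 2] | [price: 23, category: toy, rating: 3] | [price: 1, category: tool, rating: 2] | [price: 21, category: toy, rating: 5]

No match, No match, No match, Match

The pattern is that an item is 'Match' exactly when: rating ≥ 4.
No match: [price: 7, category: food, rating: 2], since rating = 2. No match: [price: 23, category: toy, rating: 3], since rating = 3. No match: [price: 1, category: tool, rating: 2], since rating = 2. Match: [price: 21, category: toy, rating: 5], since rating = 5.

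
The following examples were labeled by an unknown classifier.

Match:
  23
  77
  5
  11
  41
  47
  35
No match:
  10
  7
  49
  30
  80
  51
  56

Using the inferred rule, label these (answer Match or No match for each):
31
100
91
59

No match, No match, No match, Match

The rule appears to be: ≡ 5 (mod 6).
31: 31 mod 6 = 1 — doesn't qualify, so No match. 100: 100 mod 6 = 4 — doesn't qualify, so No match. 91: 91 mod 6 = 1 — doesn't qualify, so No match. 59: 59 mod 6 = 5 — fits, so Match.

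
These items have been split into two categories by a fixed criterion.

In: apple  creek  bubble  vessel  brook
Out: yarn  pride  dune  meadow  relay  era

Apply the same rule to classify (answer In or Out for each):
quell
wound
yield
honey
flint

'In' ⟺ has a double letter.
quell — 'll' doubled, hence In.
wound — no doubled letter, hence Out.
yield — no doubled letter, hence Out.
honey — no doubled letter, hence Out.
flint — no doubled letter, hence Out.

In, Out, Out, Out, Out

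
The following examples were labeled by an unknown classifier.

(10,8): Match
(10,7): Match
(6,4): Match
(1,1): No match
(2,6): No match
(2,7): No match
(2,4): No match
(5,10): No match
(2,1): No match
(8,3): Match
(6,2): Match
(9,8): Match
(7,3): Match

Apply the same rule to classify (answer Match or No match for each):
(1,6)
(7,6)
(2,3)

No match, Match, No match

One predicate separates the groups cleanly: first ≥ 6.
(1,6) → first 1 → No match. (7,6) → first 7 → Match. (2,3) → first 2 → No match.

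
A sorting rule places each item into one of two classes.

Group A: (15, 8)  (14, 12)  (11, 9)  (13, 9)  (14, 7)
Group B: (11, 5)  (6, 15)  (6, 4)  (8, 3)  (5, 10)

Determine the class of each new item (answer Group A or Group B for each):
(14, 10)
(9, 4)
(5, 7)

The classifier is using: min ≥ 7.
Group A: (14, 10), since min 10. Group B: (9, 4), since min 4. Group B: (5, 7), since min 5.

Group A, Group B, Group B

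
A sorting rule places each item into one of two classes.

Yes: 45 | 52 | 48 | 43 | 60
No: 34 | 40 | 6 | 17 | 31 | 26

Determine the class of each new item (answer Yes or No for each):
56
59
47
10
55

A rule that fits every label: at least 43 — true of each 'Yes' example, false of each 'No' one.

Yes, Yes, Yes, No, Yes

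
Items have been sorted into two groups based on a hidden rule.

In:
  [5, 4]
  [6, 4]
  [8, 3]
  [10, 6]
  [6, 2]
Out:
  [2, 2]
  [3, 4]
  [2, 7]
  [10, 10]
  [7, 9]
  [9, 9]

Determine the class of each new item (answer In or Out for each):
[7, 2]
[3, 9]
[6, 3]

In, Out, In

The rule appears to be: first > second.
[7, 2] — 7 > 2, hence In.
[3, 9] — 3 < 9, hence Out.
[6, 3] — 6 > 3, hence In.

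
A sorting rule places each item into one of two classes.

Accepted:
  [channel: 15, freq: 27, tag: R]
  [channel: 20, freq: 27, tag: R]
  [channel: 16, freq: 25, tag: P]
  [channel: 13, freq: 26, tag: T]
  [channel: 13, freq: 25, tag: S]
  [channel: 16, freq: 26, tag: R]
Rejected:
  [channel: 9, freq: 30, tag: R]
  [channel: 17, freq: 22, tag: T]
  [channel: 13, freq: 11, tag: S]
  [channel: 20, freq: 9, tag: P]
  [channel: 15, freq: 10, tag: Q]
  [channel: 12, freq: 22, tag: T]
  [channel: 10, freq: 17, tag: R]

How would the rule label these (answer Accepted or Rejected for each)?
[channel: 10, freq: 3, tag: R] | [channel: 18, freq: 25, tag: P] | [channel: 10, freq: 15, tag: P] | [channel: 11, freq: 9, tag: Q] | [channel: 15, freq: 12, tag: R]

'Accepted' ⟺ freq ≥ 25 AND freq ≤ 27.

Rejected, Accepted, Rejected, Rejected, Rejected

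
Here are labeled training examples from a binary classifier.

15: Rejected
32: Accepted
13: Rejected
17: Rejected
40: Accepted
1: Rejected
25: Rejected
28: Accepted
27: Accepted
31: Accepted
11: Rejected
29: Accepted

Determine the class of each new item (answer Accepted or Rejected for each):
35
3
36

Accepted, Rejected, Accepted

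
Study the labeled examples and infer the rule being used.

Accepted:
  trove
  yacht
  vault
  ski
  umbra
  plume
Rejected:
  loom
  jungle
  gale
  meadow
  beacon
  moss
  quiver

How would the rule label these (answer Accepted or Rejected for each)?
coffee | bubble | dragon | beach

The rule appears to be: odd length.
coffee: length 6, fails the rule → Rejected.
bubble: length 6, fails the rule → Rejected.
dragon: length 6, fails the rule → Rejected.
beach: length 5, checks out → Accepted.

Rejected, Rejected, Rejected, Accepted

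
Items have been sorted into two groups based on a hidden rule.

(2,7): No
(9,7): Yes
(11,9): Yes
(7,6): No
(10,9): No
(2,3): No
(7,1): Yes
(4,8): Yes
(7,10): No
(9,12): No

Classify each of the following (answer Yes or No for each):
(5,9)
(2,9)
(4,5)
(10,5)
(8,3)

The distinguishing property — sum is even — holds for all the 'Yes' cases and none of the 'No' cases.

Yes, No, No, No, No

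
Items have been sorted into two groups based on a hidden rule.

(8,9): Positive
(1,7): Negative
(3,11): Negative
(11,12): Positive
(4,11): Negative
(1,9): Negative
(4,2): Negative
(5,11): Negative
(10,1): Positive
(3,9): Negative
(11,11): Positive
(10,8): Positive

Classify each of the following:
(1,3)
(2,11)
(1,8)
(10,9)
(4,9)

'Positive' ⟺ first ≥ 7.
(1,3) — first 1, hence Negative. (2,11) — first 2, hence Negative. (1,8) — first 1, hence Negative. (10,9) — first 10, hence Positive. (4,9) — first 4, hence Negative.

Negative, Negative, Negative, Positive, Negative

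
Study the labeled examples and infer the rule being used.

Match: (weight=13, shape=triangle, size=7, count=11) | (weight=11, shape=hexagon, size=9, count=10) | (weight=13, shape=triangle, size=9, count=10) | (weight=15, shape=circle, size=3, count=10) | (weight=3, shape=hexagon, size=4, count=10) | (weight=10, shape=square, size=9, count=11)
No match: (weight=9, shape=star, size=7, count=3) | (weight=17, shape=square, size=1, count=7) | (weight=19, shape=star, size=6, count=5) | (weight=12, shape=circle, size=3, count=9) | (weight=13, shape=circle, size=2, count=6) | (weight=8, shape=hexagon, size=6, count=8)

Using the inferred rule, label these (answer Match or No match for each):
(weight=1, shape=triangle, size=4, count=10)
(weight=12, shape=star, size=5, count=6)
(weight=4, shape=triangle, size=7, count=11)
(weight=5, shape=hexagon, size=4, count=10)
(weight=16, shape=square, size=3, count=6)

Match, No match, Match, Match, No match

The distinguishing property — count ≥ 10 — holds for all the 'Match' cases and none of the 'No match' cases.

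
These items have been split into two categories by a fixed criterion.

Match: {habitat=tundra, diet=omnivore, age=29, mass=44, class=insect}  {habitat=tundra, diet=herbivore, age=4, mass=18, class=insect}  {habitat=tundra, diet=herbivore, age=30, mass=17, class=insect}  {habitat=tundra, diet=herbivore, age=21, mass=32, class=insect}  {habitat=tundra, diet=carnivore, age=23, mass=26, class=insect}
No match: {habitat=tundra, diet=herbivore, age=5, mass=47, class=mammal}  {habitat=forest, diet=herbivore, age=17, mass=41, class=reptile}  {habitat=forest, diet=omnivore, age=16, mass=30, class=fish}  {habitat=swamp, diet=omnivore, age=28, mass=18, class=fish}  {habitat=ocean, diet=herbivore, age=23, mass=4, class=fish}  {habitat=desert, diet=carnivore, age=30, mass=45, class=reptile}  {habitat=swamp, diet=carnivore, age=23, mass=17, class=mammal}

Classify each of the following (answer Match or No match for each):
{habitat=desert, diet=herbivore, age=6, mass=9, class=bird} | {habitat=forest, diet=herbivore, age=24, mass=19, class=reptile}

No match, No match

Rule: class is insect. This holds for each 'Match' example and fails for each 'No match' one.
No match: {habitat=desert, diet=herbivore, age=6, mass=9, class=bird}, since class is bird.
No match: {habitat=forest, diet=herbivore, age=24, mass=19, class=reptile}, since class is reptile.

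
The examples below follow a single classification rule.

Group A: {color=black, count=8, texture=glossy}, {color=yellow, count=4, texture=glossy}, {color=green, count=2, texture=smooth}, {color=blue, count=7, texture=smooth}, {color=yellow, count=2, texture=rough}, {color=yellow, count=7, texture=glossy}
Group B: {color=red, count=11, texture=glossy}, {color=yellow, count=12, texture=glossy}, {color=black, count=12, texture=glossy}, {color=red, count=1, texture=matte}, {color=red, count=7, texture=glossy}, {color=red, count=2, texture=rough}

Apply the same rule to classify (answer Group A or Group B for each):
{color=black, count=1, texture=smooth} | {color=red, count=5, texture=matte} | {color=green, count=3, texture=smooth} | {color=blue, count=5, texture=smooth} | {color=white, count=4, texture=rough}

Group A, Group B, Group A, Group A, Group A

'Group A' ⟺ color is not red AND count ≤ 8.
{color=black, count=1, texture=smooth} — color is black, count = 1, hence Group A. {color=red, count=5, texture=matte} — color is red, count = 5, hence Group B. {color=green, count=3, texture=smooth} — color is green, count = 3, hence Group A. {color=blue, count=5, texture=smooth} — color is blue, count = 5, hence Group A. {color=white, count=4, texture=rough} — color is white, count = 4, hence Group A.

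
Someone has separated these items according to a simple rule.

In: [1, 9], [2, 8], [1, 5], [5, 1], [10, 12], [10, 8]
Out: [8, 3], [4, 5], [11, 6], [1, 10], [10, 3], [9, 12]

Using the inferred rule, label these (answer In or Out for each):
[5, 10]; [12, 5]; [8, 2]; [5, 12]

Looking at the examples, the only property every 'In' case has and every 'Out' case lacks is: sum is even.

Out, Out, In, Out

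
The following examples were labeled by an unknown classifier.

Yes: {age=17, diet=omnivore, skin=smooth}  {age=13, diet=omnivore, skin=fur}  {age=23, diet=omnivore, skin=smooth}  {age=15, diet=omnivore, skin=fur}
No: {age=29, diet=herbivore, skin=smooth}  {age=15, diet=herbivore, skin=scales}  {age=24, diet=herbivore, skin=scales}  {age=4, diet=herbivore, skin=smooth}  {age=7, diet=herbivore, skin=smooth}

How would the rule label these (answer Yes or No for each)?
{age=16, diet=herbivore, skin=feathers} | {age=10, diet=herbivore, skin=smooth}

The pattern is that an item is 'Yes' exactly when: diet is omnivore.
{age=16, diet=herbivore, skin=feathers}: diet is herbivore, does not satisfy this → No. {age=10, diet=herbivore, skin=smooth}: diet is herbivore, does not satisfy this → No.

No, No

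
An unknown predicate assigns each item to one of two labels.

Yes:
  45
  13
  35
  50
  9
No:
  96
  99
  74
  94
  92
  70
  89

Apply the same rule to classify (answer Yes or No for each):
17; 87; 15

Yes, No, Yes

The distinguishing property — at most 50 — holds for all the 'Yes' cases and none of the 'No' cases.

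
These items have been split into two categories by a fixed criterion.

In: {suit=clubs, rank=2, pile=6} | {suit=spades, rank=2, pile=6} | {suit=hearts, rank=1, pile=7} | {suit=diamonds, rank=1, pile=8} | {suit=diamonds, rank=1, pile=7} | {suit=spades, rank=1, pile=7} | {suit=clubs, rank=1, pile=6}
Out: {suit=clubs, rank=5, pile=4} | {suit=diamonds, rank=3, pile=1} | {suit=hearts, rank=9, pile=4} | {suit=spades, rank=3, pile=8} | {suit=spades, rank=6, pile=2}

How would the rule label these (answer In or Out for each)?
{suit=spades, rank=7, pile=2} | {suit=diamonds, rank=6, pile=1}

Out, Out

The classifier is using: rank ≤ 2.
Out: {suit=spades, rank=7, pile=2}, since rank = 7. Out: {suit=diamonds, rank=6, pile=1}, since rank = 6.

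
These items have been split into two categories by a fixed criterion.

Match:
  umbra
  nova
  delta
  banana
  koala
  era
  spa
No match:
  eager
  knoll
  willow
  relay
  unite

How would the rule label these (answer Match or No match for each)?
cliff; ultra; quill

No match, Match, No match

The rule appears to be: ends with 'a'.
cliff: ends with 'f' — fails the rule, so No match.
ultra: ends with 'a' — meets the rule, so Match.
quill: ends with 'l' — fails the rule, so No match.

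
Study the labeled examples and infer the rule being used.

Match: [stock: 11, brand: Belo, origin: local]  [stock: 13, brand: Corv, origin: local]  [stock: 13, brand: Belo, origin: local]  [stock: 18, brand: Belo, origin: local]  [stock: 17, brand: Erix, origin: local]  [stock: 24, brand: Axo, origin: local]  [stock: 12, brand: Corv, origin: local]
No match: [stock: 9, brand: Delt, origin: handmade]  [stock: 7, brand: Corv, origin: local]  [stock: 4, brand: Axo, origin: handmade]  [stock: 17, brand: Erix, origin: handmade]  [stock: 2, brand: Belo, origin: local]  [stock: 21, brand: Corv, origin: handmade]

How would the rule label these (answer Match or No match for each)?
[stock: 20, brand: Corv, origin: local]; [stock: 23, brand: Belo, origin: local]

Match, Match

One predicate separates the groups cleanly: origin is local AND stock ≥ 9.
[stock: 20, brand: Corv, origin: local]: origin is local, stock = 20, qualifies → Match. [stock: 23, brand: Belo, origin: local]: origin is local, stock = 23, qualifies → Match.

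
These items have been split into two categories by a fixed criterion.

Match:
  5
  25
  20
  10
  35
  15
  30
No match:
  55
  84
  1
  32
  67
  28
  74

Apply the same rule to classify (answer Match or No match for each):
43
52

All 'Match' examples share one property — multiple of 5 AND at most 35 — and every 'No match' example lacks it.
43: No match (43 = 5·8 + 3, 43 > 35). 52: No match (52 = 5·10 + 2, 52 > 35).

No match, No match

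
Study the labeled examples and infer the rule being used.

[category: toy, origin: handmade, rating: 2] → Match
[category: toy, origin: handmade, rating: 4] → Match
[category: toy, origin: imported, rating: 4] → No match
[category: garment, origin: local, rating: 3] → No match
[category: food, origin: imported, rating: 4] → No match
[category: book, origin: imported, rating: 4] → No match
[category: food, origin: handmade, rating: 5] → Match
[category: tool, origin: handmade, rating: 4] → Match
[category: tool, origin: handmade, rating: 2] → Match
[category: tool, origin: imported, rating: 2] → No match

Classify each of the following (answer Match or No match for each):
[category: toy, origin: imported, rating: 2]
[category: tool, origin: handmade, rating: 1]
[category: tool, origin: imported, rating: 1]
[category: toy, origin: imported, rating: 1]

One predicate separates the groups cleanly: origin is handmade.

No match, Match, No match, No match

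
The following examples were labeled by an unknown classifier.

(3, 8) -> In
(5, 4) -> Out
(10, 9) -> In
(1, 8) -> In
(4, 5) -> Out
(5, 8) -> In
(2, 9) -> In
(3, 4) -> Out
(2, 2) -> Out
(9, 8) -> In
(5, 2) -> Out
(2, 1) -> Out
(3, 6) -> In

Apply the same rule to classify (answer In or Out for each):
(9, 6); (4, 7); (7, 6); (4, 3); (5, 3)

In, In, In, Out, Out

One predicate separates the groups cleanly: second ≥ 6.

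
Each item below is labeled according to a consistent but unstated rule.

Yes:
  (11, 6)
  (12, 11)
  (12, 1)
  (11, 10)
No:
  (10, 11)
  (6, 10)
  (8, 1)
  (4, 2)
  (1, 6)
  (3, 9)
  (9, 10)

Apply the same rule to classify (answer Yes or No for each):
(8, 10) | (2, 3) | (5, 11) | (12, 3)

One predicate separates the groups cleanly: first ≥ 11.

No, No, No, Yes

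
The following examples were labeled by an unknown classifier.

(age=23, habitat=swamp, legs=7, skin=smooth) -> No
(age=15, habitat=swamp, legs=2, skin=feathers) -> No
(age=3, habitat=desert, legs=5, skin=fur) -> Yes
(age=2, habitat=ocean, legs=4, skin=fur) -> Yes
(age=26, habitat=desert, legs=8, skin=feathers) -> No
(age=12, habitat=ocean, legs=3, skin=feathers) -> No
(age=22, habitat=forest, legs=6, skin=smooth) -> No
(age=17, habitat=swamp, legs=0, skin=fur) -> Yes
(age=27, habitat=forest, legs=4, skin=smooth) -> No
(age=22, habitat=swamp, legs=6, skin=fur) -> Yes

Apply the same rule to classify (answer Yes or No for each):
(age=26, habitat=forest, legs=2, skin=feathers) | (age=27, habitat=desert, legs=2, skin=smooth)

Comparing the two groups points to one rule — skin is fur.
(age=26, habitat=forest, legs=2, skin=feathers) — skin is feathers, hence No.
(age=27, habitat=desert, legs=2, skin=smooth) — skin is smooth, hence No.

No, No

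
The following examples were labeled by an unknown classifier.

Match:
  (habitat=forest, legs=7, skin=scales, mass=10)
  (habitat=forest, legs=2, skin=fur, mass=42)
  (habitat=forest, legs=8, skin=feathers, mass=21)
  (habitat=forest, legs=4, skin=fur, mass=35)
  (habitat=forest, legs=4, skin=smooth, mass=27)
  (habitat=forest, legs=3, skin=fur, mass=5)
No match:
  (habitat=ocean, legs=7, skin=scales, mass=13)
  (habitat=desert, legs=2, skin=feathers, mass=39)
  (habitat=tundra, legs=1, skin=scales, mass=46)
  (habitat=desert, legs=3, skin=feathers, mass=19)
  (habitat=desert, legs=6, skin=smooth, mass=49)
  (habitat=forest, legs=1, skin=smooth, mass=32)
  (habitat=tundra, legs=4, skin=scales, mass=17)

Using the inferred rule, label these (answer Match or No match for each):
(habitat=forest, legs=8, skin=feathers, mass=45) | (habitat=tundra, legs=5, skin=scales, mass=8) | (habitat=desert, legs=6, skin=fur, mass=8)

Match, No match, No match

Rule: habitat is forest AND legs ≥ 2. This holds for each 'Match' example and fails for each 'No match' one.
(habitat=forest, legs=8, skin=feathers, mass=45): habitat is forest, legs = 8, passes → Match.
(habitat=tundra, legs=5, skin=scales, mass=8): habitat is tundra, legs = 5, doesn't match → No match.
(habitat=desert, legs=6, skin=fur, mass=8): habitat is desert, legs = 6, doesn't match → No match.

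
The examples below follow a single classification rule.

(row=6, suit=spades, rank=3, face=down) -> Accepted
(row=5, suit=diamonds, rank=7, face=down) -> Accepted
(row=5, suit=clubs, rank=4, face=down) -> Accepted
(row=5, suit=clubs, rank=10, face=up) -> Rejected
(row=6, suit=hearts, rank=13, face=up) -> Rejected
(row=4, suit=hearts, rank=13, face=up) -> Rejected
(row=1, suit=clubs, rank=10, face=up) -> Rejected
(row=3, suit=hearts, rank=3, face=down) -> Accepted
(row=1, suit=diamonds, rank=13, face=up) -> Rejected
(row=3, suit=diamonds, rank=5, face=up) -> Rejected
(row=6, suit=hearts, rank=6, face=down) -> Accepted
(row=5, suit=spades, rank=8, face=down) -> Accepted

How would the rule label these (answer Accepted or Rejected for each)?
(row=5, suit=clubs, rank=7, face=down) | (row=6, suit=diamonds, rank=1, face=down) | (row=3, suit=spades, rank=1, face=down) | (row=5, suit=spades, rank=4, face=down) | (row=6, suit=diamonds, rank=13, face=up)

One predicate separates the groups cleanly: face is down.
Accepted: (row=5, suit=clubs, rank=7, face=down), since face is down.
Accepted: (row=6, suit=diamonds, rank=1, face=down), since face is down.
Accepted: (row=3, suit=spades, rank=1, face=down), since face is down.
Accepted: (row=5, suit=spades, rank=4, face=down), since face is down.
Rejected: (row=6, suit=diamonds, rank=13, face=up), since face is up.

Accepted, Accepted, Accepted, Accepted, Rejected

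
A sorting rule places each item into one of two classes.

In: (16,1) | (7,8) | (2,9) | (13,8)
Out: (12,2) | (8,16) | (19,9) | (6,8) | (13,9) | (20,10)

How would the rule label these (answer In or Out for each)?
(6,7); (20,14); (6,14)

The rule appears to be: sum is odd.
(6,7): 6+7 = 13, qualifies → In. (20,14): 20+14 = 34, does not pass → Out. (6,14): 6+14 = 20, does not pass → Out.

In, Out, Out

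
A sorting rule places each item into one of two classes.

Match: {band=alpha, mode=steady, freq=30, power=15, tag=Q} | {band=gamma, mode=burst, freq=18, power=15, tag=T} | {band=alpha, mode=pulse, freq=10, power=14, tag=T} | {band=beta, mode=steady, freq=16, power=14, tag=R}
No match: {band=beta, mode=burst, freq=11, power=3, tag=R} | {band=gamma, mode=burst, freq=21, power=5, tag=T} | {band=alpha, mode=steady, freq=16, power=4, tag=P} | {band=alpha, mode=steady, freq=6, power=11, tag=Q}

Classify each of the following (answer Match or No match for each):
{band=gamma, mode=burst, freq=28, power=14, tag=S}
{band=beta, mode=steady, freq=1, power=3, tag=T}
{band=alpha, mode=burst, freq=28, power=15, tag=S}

Every 'Match' example satisfies: power ≥ 14. None of the 'No match' examples do.

Match, No match, Match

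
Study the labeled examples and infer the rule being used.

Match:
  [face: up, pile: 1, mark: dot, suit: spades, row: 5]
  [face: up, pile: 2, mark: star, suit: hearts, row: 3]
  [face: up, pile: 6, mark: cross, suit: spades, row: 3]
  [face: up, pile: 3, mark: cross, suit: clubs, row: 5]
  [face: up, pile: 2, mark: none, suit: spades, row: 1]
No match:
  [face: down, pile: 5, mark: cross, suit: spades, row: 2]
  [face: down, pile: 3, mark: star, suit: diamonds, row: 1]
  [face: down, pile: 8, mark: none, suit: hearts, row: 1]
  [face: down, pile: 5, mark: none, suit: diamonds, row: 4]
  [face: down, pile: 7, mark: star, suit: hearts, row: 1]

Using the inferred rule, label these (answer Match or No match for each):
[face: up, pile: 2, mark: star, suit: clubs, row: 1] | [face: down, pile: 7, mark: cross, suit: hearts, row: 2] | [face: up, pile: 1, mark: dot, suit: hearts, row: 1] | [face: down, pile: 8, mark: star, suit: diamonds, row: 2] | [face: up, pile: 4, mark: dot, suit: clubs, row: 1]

Every 'Match' example satisfies: face is up. None of the 'No match' examples do.
Match: [face: up, pile: 2, mark: star, suit: clubs, row: 1], since face is up. No match: [face: down, pile: 7, mark: cross, suit: hearts, row: 2], since face is down. Match: [face: up, pile: 1, mark: dot, suit: hearts, row: 1], since face is up. No match: [face: down, pile: 8, mark: star, suit: diamonds, row: 2], since face is down. Match: [face: up, pile: 4, mark: dot, suit: clubs, row: 1], since face is up.

Match, No match, Match, No match, Match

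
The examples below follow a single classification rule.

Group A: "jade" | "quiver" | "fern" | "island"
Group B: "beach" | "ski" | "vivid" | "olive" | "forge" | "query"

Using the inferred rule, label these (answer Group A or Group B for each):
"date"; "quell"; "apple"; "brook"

Group A, Group B, Group B, Group B

The pattern is that an item is 'Group A' exactly when: even length.
"date": length 4 — passes, so Group A.
"quell": length 5 — lacks this property, so Group B.
"apple": length 5 — lacks this property, so Group B.
"brook": length 5 — lacks this property, so Group B.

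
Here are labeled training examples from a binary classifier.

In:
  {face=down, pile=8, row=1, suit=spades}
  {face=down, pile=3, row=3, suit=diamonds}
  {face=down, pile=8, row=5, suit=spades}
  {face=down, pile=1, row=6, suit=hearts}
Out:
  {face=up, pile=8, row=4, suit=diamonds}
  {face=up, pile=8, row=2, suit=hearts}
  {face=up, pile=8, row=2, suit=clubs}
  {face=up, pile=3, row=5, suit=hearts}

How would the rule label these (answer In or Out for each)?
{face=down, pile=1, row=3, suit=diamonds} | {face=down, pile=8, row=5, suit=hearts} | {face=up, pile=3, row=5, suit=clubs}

Rule: face is down. This holds for each 'In' example and fails for each 'Out' one.

In, In, Out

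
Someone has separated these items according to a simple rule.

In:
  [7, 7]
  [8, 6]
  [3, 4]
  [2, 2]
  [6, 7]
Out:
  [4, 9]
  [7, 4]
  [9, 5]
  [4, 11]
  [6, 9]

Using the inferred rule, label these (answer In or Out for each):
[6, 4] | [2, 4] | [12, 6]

In, In, Out

Every 'In' example satisfies: |first − second| ≤ 2. None of the 'Out' examples do.
[6, 4] → |6−4| = 2 → In.
[2, 4] → |2−4| = 2 → In.
[12, 6] → |12−6| = 6 → Out.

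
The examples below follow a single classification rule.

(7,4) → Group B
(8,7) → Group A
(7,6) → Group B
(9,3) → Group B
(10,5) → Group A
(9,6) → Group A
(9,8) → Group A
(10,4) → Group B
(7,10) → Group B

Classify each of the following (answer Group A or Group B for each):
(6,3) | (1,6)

The distinguishing property — sum is odd AND first ≥ 8 — holds for all the 'Group A' cases and none of the 'Group B' cases.
(6,3): 6+3 = 9, first 6 — fails the rule, so Group B. (1,6): 1+6 = 7, first 1 — fails the rule, so Group B.

Group B, Group B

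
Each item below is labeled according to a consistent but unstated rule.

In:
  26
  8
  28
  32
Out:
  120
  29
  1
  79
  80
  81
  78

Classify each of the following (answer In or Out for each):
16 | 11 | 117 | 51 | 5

All 'In' examples share one property — even AND at most 32 — and every 'Out' example lacks it.
16 — 16 is even, 16 ≤ 32, hence In.
11 — 11 is odd, 11 ≤ 32, hence Out.
117 — 117 is odd, 117 > 32, hence Out.
51 — 51 is odd, 51 > 32, hence Out.
5 — 5 is odd, 5 ≤ 32, hence Out.

In, Out, Out, Out, Out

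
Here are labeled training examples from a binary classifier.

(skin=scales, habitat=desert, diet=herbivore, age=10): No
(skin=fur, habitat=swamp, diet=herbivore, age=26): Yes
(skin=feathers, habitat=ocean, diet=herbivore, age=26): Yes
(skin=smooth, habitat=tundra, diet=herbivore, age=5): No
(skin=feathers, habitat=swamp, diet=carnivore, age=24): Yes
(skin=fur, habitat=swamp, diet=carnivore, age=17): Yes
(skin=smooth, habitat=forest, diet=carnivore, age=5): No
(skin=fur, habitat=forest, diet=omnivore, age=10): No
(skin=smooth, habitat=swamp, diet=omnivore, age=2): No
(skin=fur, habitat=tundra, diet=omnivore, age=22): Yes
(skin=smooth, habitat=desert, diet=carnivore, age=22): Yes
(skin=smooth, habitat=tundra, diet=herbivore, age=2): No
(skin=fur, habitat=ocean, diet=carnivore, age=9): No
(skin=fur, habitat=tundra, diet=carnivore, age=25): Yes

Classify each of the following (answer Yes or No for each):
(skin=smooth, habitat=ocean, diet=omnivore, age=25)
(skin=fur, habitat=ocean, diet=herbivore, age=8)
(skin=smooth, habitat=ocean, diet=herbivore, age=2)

The distinguishing property — age ≥ 17 — holds for all the 'Yes' cases and none of the 'No' cases.
(skin=smooth, habitat=ocean, diet=omnivore, age=25): age = 25 — qualifies, so Yes. (skin=fur, habitat=ocean, diet=herbivore, age=8): age = 8 — fails the rule, so No. (skin=smooth, habitat=ocean, diet=herbivore, age=2): age = 2 — fails the rule, so No.

Yes, No, No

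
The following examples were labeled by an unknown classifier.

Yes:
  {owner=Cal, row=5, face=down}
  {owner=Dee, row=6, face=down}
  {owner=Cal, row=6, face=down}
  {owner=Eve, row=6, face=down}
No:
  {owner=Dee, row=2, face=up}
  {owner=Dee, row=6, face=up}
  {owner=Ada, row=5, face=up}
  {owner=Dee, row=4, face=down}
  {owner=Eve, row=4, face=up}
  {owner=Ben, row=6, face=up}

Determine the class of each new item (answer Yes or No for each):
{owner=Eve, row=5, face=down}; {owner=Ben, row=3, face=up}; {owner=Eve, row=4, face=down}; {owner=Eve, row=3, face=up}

Yes, No, No, No

All 'Yes' examples share one property — face is down AND row ≥ 5 — and every 'No' example lacks it.
{owner=Eve, row=5, face=down}: Yes (face is down, row = 5).
{owner=Ben, row=3, face=up}: No (face is up, row = 3).
{owner=Eve, row=4, face=down}: No (face is down, row = 4).
{owner=Eve, row=3, face=up}: No (face is up, row = 3).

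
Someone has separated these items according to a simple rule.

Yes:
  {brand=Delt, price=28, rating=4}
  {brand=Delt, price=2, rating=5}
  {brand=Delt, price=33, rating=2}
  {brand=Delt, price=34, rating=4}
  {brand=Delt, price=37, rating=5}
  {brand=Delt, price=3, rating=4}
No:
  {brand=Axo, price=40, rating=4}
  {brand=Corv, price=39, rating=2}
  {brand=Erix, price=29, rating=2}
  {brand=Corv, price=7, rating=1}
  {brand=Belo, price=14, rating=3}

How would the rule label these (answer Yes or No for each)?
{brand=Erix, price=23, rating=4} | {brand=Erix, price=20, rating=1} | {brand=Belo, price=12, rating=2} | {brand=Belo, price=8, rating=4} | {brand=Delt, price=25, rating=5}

No, No, No, No, Yes

Every 'Yes' example satisfies: brand is Delt. None of the 'No' examples do.
{brand=Erix, price=23, rating=4}: No (brand is Erix).
{brand=Erix, price=20, rating=1}: No (brand is Erix).
{brand=Belo, price=12, rating=2}: No (brand is Belo).
{brand=Belo, price=8, rating=4}: No (brand is Belo).
{brand=Delt, price=25, rating=5}: Yes (brand is Delt).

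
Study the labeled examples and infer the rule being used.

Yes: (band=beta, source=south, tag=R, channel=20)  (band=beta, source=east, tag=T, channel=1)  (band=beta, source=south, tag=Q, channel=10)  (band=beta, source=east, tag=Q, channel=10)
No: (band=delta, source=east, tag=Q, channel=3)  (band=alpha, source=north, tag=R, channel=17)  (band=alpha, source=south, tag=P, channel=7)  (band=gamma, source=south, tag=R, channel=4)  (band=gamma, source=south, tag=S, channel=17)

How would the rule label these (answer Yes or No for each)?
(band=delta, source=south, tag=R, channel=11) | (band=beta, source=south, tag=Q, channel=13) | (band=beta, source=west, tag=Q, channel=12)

No, Yes, Yes

Looking at the examples, the only property every 'Yes' case has and every 'No' case lacks is: band is beta.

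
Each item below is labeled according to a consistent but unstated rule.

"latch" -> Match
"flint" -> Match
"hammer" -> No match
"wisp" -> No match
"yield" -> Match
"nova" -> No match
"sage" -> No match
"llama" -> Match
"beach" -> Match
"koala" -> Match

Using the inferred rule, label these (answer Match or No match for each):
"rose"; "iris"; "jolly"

A rule that fits every label: odd length — true of each 'Match' example, false of each 'No match' one.
"rose": No match (length 4). "iris": No match (length 4). "jolly": Match (length 5).

No match, No match, Match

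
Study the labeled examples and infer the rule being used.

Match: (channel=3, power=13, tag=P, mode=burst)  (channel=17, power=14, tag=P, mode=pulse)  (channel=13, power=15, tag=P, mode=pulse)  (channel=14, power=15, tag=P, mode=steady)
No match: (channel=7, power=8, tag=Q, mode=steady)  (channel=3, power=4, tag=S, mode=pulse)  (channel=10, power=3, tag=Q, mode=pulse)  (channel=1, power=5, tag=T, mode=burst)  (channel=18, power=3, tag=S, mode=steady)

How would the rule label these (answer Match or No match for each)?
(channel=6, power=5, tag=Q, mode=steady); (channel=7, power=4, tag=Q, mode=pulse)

No match, No match

The pattern is that an item is 'Match' exactly when: tag is P.
(channel=6, power=5, tag=Q, mode=steady): No match (tag is Q). (channel=7, power=4, tag=Q, mode=pulse): No match (tag is Q).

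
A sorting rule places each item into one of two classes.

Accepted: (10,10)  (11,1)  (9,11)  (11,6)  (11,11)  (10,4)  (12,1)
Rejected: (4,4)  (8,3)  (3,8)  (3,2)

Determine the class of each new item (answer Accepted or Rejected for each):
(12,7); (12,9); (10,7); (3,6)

Accepted, Accepted, Accepted, Rejected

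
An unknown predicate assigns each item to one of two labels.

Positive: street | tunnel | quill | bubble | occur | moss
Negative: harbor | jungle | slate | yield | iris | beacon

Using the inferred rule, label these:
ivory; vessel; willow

The rule appears to be: has a double letter.

Negative, Positive, Positive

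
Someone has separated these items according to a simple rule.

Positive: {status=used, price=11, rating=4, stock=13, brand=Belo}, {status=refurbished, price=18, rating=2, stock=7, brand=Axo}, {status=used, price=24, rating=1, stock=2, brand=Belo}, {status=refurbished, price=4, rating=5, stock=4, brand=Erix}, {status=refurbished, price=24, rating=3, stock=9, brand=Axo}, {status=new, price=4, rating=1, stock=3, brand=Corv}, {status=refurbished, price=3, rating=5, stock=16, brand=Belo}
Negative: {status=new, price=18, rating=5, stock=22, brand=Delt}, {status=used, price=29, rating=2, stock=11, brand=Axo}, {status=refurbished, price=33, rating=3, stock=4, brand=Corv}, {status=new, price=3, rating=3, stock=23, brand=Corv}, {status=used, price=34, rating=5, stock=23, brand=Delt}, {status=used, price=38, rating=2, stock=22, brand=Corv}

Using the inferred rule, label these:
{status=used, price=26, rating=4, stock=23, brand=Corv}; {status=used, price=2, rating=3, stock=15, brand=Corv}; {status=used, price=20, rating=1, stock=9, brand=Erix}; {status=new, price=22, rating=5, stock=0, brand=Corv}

Negative, Positive, Positive, Positive

The pattern is that an item is 'Positive' exactly when: stock ≤ 16 AND price ≤ 24.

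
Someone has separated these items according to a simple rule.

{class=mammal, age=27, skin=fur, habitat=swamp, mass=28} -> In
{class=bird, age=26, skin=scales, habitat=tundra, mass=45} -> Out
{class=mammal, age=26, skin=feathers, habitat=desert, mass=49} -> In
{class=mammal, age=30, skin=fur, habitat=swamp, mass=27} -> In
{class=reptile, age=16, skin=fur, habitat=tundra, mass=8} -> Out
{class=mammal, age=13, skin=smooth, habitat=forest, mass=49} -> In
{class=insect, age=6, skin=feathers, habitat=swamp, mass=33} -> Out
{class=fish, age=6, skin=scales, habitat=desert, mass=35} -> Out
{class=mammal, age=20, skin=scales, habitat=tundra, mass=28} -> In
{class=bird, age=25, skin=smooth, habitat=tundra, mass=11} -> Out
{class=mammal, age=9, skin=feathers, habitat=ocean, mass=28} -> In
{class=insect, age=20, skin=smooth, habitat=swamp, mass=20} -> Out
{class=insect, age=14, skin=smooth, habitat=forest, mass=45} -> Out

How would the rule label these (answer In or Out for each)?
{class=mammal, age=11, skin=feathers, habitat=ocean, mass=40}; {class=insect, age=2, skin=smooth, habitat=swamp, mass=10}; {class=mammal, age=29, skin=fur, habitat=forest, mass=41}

In, Out, In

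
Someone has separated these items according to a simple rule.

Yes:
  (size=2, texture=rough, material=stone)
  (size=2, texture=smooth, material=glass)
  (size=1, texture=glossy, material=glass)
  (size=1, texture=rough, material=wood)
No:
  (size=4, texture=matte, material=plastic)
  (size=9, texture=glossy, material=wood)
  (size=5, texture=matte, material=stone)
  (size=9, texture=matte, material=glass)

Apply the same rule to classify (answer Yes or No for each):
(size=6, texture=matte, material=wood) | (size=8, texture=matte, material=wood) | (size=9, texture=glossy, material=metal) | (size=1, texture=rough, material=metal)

No, No, No, Yes

Rule: size ≤ 2. This holds for each 'Yes' example and fails for each 'No' one.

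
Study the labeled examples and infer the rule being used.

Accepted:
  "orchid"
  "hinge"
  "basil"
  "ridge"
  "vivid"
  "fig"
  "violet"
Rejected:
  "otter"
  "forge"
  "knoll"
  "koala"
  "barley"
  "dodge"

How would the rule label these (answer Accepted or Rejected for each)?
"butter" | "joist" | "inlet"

The common property of the 'Accepted' items is: contains 'i'. No 'Rejected' item has it.

Rejected, Accepted, Accepted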